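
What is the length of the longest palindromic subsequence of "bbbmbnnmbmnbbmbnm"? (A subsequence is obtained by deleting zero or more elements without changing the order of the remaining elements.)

One longest palindromic subsequence is bbbmbnnbmbbb (positions 1,2,3,4,5,6,7,9,10,12,13,15); it reads the same forward and backward, and the interval DP gives dp[1][17] = 12.

12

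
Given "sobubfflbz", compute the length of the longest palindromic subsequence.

One longest palindromic subsequence is bffb (positions 5,6,7,9); it reads the same forward and backward, and the interval DP gives dp[1][10] = 4.

4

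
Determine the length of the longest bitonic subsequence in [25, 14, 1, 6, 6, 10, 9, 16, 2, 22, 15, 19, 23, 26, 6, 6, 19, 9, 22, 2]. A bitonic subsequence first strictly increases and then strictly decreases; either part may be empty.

One longest bitonic subsequence is 1, 6, 10, 16, 22, 23, 26, 19, 9, 2 (positions 3,4,6,8,10,13,14,17,18,20): it rises to 26 then falls. Length 10 is optimal.

10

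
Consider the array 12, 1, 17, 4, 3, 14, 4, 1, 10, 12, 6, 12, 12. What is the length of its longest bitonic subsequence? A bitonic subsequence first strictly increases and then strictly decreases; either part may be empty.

6

One longest bitonic subsequence is 1, 3, 4, 10, 12, 6 (positions 2,5,7,9,10,11): it rises to 12 then falls. Length 6 is optimal.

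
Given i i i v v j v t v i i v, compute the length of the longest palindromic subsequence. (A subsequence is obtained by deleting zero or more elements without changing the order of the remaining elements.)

9

One longest palindromic subsequence is iivvjvvii (positions 2,3,4,5,6,7,9,10,11); it reads the same forward and backward, and the interval DP gives dp[1][12] = 9.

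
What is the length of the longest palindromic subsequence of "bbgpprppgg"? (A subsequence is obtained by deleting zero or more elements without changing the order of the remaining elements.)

7

Using dp[i][j] = 2 + dp[i+1][j−1] if the ends match, else max(dp[i+1][j], dp[i][j−1]):
dp[1][10] = 7. A witness is gpprppg at positions 3,4,5,6,7,8,10.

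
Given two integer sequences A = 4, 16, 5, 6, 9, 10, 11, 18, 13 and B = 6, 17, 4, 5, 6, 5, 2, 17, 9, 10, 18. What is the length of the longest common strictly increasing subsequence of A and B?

6

A longest common strictly increasing subsequence is 4, 5, 6, 9, 10, 18 (length 6); it appears in order in both A and B, and no longer such subsequence exists.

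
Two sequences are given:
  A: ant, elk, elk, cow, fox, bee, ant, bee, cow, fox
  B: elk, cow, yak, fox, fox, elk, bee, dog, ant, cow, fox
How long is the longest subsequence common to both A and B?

7

A longest common subsequence is elk, cow, fox, bee, ant, cow, fox (length 7); the LCS DP confirms no longer common subsequence exists.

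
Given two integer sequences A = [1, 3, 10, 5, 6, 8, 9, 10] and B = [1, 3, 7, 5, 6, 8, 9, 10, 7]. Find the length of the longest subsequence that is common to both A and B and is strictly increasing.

7

A longest common strictly increasing subsequence is 1, 3, 5, 6, 8, 9, 10 (length 7); it appears in order in both A and B, and no longer such subsequence exists.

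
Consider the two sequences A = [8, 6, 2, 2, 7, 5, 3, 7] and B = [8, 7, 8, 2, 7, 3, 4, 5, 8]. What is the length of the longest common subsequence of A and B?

A longest common subsequence is 8, 2, 7, 5 (length 4); the LCS DP confirms no longer common subsequence exists.

4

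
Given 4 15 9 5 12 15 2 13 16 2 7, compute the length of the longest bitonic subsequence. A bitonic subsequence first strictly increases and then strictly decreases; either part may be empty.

6

Let inc[i] be the LIS ending at i and dec[i] the longest strictly decreasing subsequence starting at i. inc = [1, 2, 2, 2, 3, 4, 1, 4, 5, 1, 3], dec = [2, 4, 3, 2, 2, 3, 1, 2, 2, 1, 1].
max_i inc[i]+dec[i]−1 = 6, with one witness 4, 9, 12, 15, 13, 7.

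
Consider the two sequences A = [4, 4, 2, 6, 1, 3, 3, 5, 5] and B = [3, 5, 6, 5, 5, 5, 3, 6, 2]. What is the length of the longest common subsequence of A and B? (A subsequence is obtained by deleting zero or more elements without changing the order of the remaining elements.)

Backtracking the LCS table gives one alignment: 6 (A4,B3) → 5 (A8,B5) → 5 (A9,B6).
So the longest common subsequence has length 3.

3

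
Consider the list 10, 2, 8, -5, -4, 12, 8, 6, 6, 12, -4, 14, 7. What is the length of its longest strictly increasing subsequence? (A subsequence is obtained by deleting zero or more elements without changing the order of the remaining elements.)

Let dp[i] be the longest increasing subsequence ending at position i. Then dp = [1, 1, 2, 1, 2, 3, 3, 3, 3, 4, 2, 5, 4].
The maximum is 5; one witness is -5, -4, 8, 12, 14 at positions 4,5,7,10,12.

5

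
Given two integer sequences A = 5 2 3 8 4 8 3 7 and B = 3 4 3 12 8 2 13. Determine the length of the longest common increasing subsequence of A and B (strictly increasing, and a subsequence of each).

A longest common strictly increasing subsequence is 3, 4, 8 (length 3); it appears in order in both A and B, and no longer such subsequence exists.

3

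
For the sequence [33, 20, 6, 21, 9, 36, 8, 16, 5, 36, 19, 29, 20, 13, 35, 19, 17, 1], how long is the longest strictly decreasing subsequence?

Let dp[i] be the longest decreasing subsequence ending at position i. Then dp = [1, 2, 3, 2, 3, 1, 4, 3, 5, 1, 3, 2, 3, 4, 2, 4, 5, 6].
The maximum is 6; one witness is 33, 20, 9, 8, 5, 1 at positions 1,2,5,7,9,18.

6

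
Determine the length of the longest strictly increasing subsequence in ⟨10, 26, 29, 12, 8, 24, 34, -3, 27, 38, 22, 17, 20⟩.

5

Let dp[i] be the longest increasing subsequence ending at position i. Then dp = [1, 2, 3, 2, 1, 3, 4, 1, 4, 5, 3, 3, 4].
The maximum is 5; one witness is 10, 26, 29, 34, 38 at positions 1,2,3,7,10.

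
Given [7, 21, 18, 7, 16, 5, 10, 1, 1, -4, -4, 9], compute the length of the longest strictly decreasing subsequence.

Let dp[i] be the longest decreasing subsequence ending at position i. Then dp = [1, 1, 2, 3, 3, 4, 4, 5, 5, 6, 6, 5].
The maximum is 6; one witness is 21, 18, 7, 5, 1, -4 at positions 2,3,4,6,8,10.

6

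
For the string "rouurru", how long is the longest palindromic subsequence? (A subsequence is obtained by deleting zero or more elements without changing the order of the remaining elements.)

4

One longest palindromic subsequence is urru (positions 3,5,6,7); it reads the same forward and backward, and the interval DP gives dp[1][7] = 4.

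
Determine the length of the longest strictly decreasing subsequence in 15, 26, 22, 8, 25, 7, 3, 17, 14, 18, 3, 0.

Let dp[i] be the longest decreasing subsequence ending at position i. Then dp = [1, 1, 2, 3, 2, 4, 5, 3, 4, 3, 5, 6].
The maximum is 6; one witness is 26, 22, 8, 7, 3, 0 at positions 2,3,4,6,7,12.

6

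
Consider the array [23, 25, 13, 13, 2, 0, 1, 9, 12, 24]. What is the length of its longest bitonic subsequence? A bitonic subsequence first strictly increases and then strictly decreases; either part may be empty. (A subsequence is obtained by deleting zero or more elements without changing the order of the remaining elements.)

Let inc[i] be the LIS ending at i and dec[i] the longest strictly decreasing subsequence starting at i. inc = [1, 2, 1, 1, 1, 1, 2, 3, 4, 5], dec = [4, 4, 3, 3, 2, 1, 1, 1, 1, 1].
max_i inc[i]+dec[i]−1 = 5, with one witness 23, 25, 13, 2, 1.

5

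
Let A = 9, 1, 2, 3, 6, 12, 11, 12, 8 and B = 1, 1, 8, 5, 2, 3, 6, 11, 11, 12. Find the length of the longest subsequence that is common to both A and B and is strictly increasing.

For each value that appears in both, track the longest common increasing run ending there.
The best achievable length is 6; one witness is 1, 2, 3, 6, 11, 12 (A-positions 2,3,4,5,7,8, B-positions 1,5,6,7,8,10).

6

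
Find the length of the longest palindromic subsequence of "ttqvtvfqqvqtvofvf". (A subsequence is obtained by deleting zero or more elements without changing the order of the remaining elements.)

One longest palindromic subsequence is vtvqqvtv (positions 4,5,6,8,9,10,12,16); it reads the same forward and backward, and the interval DP gives dp[1][17] = 8.

8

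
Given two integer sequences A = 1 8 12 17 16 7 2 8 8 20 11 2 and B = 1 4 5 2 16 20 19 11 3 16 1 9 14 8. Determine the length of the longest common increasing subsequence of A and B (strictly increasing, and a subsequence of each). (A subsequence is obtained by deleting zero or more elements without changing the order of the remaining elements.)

3

A longest common strictly increasing subsequence is 1, 2, 20 (length 3); it appears in order in both A and B, and no longer such subsequence exists.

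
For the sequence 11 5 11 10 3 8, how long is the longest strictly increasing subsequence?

Let dp[i] be the longest increasing subsequence ending at position i. Then dp = [1, 1, 2, 2, 1, 2].
The maximum is 2; one witness is 5, 11 at positions 2,3.

2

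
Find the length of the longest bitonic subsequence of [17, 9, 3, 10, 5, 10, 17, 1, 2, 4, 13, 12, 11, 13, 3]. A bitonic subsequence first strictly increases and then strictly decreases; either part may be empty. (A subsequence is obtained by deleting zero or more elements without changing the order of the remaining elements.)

8

One longest bitonic subsequence is 3, 5, 10, 17, 13, 12, 11, 3 (positions 3,5,6,7,11,12,13,15): it rises to 17 then falls. Length 8 is optimal.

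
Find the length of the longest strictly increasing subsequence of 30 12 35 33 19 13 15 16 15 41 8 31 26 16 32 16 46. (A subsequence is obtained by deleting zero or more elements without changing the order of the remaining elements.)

7

Let dp[i] be the longest increasing subsequence ending at position i. Then dp = [1, 1, 2, 2, 2, 2, 3, 4, 3, 5, 1, 5, 5, 4, 6, 4, 7].
The maximum is 7; one witness is 12, 13, 15, 16, 31, 32, 46 at positions 2,6,7,8,12,15,17.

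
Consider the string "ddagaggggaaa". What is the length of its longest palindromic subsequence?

8

Using dp[i][j] = 2 + dp[i+1][j−1] if the ends match, else max(dp[i+1][j], dp[i][j−1]):
dp[1][12] = 8. A witness is aaggggaa at positions 3,5,6,7,8,9,11,12.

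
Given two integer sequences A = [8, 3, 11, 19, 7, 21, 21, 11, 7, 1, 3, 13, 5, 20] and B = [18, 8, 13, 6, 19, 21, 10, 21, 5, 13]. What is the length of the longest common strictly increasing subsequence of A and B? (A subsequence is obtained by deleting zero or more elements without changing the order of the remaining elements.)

For each value that appears in both, track the longest common increasing run ending there.
The best achievable length is 3; one witness is 8, 19, 21 (A-positions 1,4,6, B-positions 2,5,6).

3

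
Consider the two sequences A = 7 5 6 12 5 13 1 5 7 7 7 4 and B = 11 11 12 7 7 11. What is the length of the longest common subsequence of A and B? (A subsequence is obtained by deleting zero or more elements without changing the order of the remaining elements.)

3

A longest common subsequence is 12, 7, 7 (length 3); the LCS DP confirms no longer common subsequence exists.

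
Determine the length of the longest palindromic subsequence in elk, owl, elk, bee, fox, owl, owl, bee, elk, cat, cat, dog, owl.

One longest palindromic subsequence is owl elk bee owl owl bee elk owl (positions 2,3,4,6,7,8,9,13); it reads the same forward and backward, and the interval DP gives dp[1][13] = 8.

8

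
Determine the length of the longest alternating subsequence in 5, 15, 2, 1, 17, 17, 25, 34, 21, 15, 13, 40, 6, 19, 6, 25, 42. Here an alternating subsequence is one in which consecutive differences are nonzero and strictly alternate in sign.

Track the best alternating length ending on an up-step vs a down-step at each position: up/down = 1/1, 2/1, 1/3, 1/3, 4/1, 4/1, 4/1, 4/1, 4/5, 4/5, 4/5, 6/1, 4/7, 8/7, 4/9, 10/7, 10/1.
The maximum over both is 10; one such subsequence is 5, 15, 2, 25, 21, 40, 6, 19, 6, 25.

10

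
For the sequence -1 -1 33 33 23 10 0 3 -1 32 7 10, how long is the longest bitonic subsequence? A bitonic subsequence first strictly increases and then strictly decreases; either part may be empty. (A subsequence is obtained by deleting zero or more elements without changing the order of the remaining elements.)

6

Let inc[i] be the LIS ending at i and dec[i] the longest strictly decreasing subsequence starting at i. inc = [1, 1, 2, 2, 2, 2, 2, 3, 1, 4, 4, 5], dec = [1, 1, 5, 5, 4, 3, 2, 2, 1, 2, 1, 1].
max_i inc[i]+dec[i]−1 = 6, with one witness -1, 33, 23, 10, 3, -1.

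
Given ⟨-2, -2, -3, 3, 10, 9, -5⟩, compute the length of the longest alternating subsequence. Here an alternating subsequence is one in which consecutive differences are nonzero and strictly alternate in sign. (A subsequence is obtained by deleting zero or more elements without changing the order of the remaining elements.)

4

Track the best alternating length ending on an up-step vs a down-step at each position: up/down = 1/1, 1/1, 1/2, 3/1, 3/1, 3/4, 1/4.
The maximum over both is 4; one such subsequence is -2, -3, 10, 9.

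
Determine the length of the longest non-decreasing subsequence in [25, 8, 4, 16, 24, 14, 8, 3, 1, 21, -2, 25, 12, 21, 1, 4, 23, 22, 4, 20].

5

Scanning left to right, the best length ending at each element is: 25→1, 8→1, 4→1, 16→2, 24→3, 14→2, 8→2, 3→1, 1→1, 21→3, -2→1, 25→4, 12→3, 21→4, 1→2, 4→3, 23→5, 22→5, 4→4, 20→5.
So the longest non-decreasing subsequence has length 5, e.g. 8, 16, 21, 21, 23.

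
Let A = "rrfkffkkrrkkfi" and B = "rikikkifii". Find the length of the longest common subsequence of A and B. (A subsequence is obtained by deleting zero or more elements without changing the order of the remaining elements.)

6

Backtracking the LCS table gives one alignment: r (A1,B1) → k (A4,B3) → k (A7,B5) → k (A8,B6) → f (A13,B8) → i (A14,B10).
So the longest common subsequence has length 6.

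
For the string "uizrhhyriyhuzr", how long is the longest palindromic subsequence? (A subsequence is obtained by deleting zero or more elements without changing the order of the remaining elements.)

One longest palindromic subsequence is uirhhriu (positions 1,2,4,5,6,8,9,12); it reads the same forward and backward, and the interval DP gives dp[1][14] = 8.

8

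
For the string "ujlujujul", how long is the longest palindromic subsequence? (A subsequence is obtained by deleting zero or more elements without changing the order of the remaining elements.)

Using dp[i][j] = 2 + dp[i+1][j−1] if the ends match, else max(dp[i+1][j], dp[i][j−1]):
dp[1][9] = 7. A witness is lujujul at positions 3,4,5,6,7,8,9.

7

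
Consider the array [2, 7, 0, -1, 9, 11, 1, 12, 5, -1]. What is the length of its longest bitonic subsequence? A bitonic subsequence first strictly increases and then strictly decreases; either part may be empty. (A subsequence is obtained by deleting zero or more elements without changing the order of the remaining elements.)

One longest bitonic subsequence is 2, 7, 9, 11, 12, 5, -1 (positions 1,2,5,6,8,9,10): it rises to 12 then falls. Length 7 is optimal.

7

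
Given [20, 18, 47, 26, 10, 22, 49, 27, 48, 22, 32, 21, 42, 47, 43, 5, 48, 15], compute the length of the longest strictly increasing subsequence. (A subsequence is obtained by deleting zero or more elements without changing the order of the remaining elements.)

7

Scanning left to right, the best length ending at each element is: 20→1, 18→1, 47→2, 26→2, 10→1, 22→2, 49→3, 27→3, 48→4, 22→2, 32→4, 21→2, 42→5, 47→6, 43→6, 5→1, 48→7, 15→2.
So the longest increasing subsequence has length 7, e.g. 20, 26, 27, 32, 42, 47, 48.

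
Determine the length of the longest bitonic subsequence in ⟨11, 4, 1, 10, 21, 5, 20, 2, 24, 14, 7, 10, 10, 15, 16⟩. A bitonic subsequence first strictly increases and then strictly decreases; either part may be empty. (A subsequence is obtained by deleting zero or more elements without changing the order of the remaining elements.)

Let inc[i] be the LIS ending at i and dec[i] the longest strictly decreasing subsequence starting at i. inc = [1, 1, 1, 2, 3, 2, 3, 2, 4, 3, 3, 4, 4, 5, 6], dec = [4, 2, 1, 3, 4, 2, 3, 1, 3, 2, 1, 1, 1, 1, 1].
max_i inc[i]+dec[i]−1 = 6, with one witness 4, 10, 21, 20, 14, 10.

6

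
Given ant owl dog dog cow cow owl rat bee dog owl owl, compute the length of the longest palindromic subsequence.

One longest palindromic subsequence is owl dog cow cow dog owl (positions 2,4,5,6,10,12); it reads the same forward and backward, and the interval DP gives dp[1][12] = 6.

6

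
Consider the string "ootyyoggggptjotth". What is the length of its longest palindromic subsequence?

Using dp[i][j] = 2 + dp[i+1][j−1] if the ends match, else max(dp[i+1][j], dp[i][j−1]):
dp[1][17] = 8. A witness is toggggot at positions 3,6,7,8,9,10,14,16.

8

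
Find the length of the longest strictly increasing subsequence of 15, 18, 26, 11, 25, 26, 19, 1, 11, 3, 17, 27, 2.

5

Let dp[i] be the longest increasing subsequence ending at position i. Then dp = [1, 2, 3, 1, 3, 4, 3, 1, 2, 2, 3, 5, 2].
The maximum is 5; one witness is 15, 18, 25, 26, 27 at positions 1,2,5,6,12.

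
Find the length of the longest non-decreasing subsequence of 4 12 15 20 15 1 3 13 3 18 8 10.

5

Let dp[i] be the longest non-decreasing subsequence ending at position i. Then dp = [1, 2, 3, 4, 4, 1, 2, 3, 3, 5, 4, 5].
The maximum is 5; one witness is 4, 12, 15, 15, 18 at positions 1,2,3,5,10.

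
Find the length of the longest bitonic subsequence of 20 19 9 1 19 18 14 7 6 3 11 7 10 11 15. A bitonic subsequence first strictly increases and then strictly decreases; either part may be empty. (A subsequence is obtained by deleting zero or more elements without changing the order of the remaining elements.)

7

One longest bitonic subsequence is 20, 19, 18, 14, 7, 6, 3 (positions 1,5,6,7,8,9,10): it rises to 20 then falls. Length 7 is optimal.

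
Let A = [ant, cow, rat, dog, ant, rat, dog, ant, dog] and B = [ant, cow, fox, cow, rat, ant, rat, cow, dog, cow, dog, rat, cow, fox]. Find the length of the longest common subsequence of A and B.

7

A longest common subsequence is ant, cow, rat, ant, rat, dog, dog (length 7); the LCS DP confirms no longer common subsequence exists.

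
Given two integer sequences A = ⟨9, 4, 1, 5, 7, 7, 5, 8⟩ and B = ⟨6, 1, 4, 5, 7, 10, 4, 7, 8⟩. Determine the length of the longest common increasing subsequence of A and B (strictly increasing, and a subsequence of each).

4

For each value that appears in both, track the longest common increasing run ending there.
The best achievable length is 4; one witness is 1, 5, 7, 8 (A-positions 3,4,5,8, B-positions 2,4,5,9).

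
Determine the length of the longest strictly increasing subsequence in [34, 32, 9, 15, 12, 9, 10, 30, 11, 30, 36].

5

One longest increasing subsequence is 9, 10, 11, 30, 36 (positions 3,7,9,10,11), of length 5; no longer one exists.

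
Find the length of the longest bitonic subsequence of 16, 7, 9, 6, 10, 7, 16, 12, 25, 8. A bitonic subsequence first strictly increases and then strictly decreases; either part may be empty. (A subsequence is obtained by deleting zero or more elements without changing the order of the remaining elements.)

6

Let inc[i] be the LIS ending at i and dec[i] the longest strictly decreasing subsequence starting at i. inc = [1, 1, 2, 1, 3, 2, 4, 4, 5, 3], dec = [3, 2, 2, 1, 2, 1, 3, 2, 2, 1].
max_i inc[i]+dec[i]−1 = 6, with one witness 7, 9, 10, 16, 12, 8.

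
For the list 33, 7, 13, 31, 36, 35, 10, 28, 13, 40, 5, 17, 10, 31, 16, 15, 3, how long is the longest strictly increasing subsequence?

5

Scanning left to right, the best length ending at each element is: 33→1, 7→1, 13→2, 31→3, 36→4, 35→4, 10→2, 28→3, 13→3, 40→5, 5→1, 17→4, 10→2, 31→5, 16→4, 15→4, 3→1.
So the longest increasing subsequence has length 5, e.g. 7, 13, 31, 36, 40.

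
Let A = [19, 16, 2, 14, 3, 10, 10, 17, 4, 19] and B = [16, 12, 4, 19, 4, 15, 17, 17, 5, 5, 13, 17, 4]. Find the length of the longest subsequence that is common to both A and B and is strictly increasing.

A longest common strictly increasing subsequence is 16, 19 (length 2); it appears in order in both A and B, and no longer such subsequence exists.

2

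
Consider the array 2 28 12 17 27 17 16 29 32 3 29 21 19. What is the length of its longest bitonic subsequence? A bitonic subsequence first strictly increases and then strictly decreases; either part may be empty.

9

Let inc[i] be the LIS ending at i and dec[i] the longest strictly decreasing subsequence starting at i. inc = [1, 2, 2, 3, 4, 3, 3, 5, 6, 2, 5, 4, 4], dec = [1, 5, 2, 3, 4, 3, 2, 3, 4, 1, 3, 2, 1].
max_i inc[i]+dec[i]−1 = 9, with one witness 2, 12, 17, 27, 29, 32, 29, 21, 19.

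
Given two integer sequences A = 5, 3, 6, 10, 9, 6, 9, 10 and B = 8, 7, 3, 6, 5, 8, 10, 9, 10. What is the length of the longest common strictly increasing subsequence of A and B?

4

For each value that appears in both, track the longest common increasing run ending there.
The best achievable length is 4; one witness is 3, 6, 9, 10 (A-positions 2,3,5,8, B-positions 3,4,8,9).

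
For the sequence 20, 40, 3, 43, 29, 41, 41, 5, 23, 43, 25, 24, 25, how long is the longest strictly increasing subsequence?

Scanning left to right, the best length ending at each element is: 20→1, 40→2, 3→1, 43→3, 29→2, 41→3, 41→3, 5→2, 23→3, 43→4, 25→4, 24→4, 25→5.
So the longest increasing subsequence has length 5, e.g. 3, 5, 23, 24, 25.

5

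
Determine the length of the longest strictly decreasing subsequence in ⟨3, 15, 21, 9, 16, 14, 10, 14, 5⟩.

Let dp[i] be the longest decreasing subsequence ending at position i. Then dp = [1, 1, 1, 2, 2, 3, 4, 3, 5].
The maximum is 5; one witness is 21, 16, 14, 10, 5 at positions 3,5,6,7,9.

5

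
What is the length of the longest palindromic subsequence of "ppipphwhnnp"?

Using dp[i][j] = 2 + dp[i+1][j−1] if the ends match, else max(dp[i+1][j], dp[i][j−1]):
dp[1][11] = 5. A witness is phwhp at positions 1,6,7,8,11.

5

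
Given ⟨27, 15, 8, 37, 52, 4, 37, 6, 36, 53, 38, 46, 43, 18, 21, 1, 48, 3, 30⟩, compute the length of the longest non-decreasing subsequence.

6

Scanning left to right, the best length ending at each element is: 27→1, 15→1, 8→1, 37→2, 52→3, 4→1, 37→3, 6→2, 36→3, 53→4, 38→4, 46→5, 43→5, 18→3, 21→4, 1→1, 48→6, 3→2, 30→5.
So the longest non-decreasing subsequence has length 6, e.g. 27, 37, 37, 38, 46, 48.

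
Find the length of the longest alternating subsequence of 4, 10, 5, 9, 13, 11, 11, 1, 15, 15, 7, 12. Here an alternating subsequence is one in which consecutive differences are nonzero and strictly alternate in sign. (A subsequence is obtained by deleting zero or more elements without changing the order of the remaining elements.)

8

Track the best alternating length ending on an up-step vs a down-step at each position: up/down = 1/1, 2/1, 2/3, 4/3, 4/1, 4/5, 4/5, 1/5, 6/1, 6/1, 6/7, 8/7.
The maximum over both is 8; one such subsequence is 4, 10, 5, 13, 11, 15, 7, 12.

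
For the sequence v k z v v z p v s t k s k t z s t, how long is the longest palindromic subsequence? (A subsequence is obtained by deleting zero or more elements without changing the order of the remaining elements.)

One longest palindromic subsequence is stkskts (positions 9,10,11,12,13,14,16); it reads the same forward and backward, and the interval DP gives dp[1][17] = 7.

7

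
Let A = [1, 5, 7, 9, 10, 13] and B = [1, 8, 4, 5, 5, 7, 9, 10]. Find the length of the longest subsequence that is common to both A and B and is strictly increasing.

A longest common strictly increasing subsequence is 1, 5, 7, 9, 10 (length 5); it appears in order in both A and B, and no longer such subsequence exists.

5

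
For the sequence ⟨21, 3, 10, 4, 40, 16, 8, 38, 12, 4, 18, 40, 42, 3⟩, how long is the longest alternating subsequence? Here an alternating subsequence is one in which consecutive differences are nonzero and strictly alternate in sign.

10

A longest alternating subsequence is 21, 3, 10, 4, 40, 16, 38, 12, 18, 3 (positions 1,2,3,4,5,6,8,9,11,14); its 9 consecutive differences strictly alternate in sign, and length 10 is optimal.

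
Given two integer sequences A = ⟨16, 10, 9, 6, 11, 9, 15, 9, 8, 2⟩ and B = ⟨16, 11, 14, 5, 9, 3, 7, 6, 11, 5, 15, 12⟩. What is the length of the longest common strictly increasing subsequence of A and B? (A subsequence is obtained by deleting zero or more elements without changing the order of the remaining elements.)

For each value that appears in both, track the longest common increasing run ending there.
The best achievable length is 3; one witness is 9, 11, 15 (A-positions 3,5,7, B-positions 5,9,11).

3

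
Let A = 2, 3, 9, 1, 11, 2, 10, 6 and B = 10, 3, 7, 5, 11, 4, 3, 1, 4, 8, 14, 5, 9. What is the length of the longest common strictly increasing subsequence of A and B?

A longest common strictly increasing subsequence is 3, 11 (length 2); it appears in order in both A and B, and no longer such subsequence exists.

2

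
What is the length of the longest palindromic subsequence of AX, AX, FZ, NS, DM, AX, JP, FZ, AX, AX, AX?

7

Using dp[i][j] = 2 + dp[i+1][j−1] if the ends match, else max(dp[i+1][j], dp[i][j−1]):
dp[1][11] = 7. A witness is AX AX AX FZ AX AX AX at positions 1,2,6,8,9,10,11.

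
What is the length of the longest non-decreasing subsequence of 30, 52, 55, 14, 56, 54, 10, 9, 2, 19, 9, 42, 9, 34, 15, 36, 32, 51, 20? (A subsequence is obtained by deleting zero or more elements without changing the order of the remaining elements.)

6

Let dp[i] be the longest non-decreasing subsequence ending at position i. Then dp = [1, 2, 3, 1, 4, 3, 1, 1, 1, 2, 2, 3, 3, 4, 4, 5, 5, 6, 5].
The maximum is 6; one witness is 9, 9, 9, 34, 36, 51 at positions 8,11,13,14,16,18.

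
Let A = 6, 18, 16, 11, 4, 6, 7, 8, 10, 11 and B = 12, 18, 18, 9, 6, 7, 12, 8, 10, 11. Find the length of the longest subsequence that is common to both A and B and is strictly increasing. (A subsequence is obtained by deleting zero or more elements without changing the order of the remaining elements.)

For each value that appears in both, track the longest common increasing run ending there.
The best achievable length is 5; one witness is 6, 7, 8, 10, 11 (A-positions 1,7,8,9,10, B-positions 5,6,8,9,10).

5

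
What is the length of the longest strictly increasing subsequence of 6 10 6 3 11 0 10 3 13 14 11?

5

One longest increasing subsequence is 6, 10, 11, 13, 14 (positions 1,2,5,9,10), of length 5; no longer one exists.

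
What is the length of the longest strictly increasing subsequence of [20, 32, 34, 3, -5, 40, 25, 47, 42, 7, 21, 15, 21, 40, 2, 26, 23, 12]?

5

Let dp[i] be the longest increasing subsequence ending at position i. Then dp = [1, 2, 3, 1, 1, 4, 2, 5, 5, 2, 3, 3, 4, 5, 2, 5, 5, 3].
The maximum is 5; one witness is 20, 32, 34, 40, 47 at positions 1,2,3,6,8.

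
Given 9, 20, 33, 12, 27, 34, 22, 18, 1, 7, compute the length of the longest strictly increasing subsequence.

One longest increasing subsequence is 9, 20, 33, 34 (positions 1,2,3,6), of length 4; no longer one exists.

4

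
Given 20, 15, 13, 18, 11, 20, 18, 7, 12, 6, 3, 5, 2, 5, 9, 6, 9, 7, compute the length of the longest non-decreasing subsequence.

5

Let dp[i] be the longest non-decreasing subsequence ending at position i. Then dp = [1, 1, 1, 2, 1, 3, 3, 1, 2, 1, 1, 2, 1, 3, 4, 4, 5, 5].
The maximum is 5; one witness is 3, 5, 5, 9, 9 at positions 11,12,14,15,17.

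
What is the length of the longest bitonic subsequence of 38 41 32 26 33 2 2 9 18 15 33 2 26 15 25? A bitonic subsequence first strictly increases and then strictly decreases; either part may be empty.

Let inc[i] be the LIS ending at i and dec[i] the longest strictly decreasing subsequence starting at i. inc = [1, 2, 1, 1, 2, 1, 1, 2, 3, 3, 4, 1, 4, 3, 4], dec = [6, 6, 5, 4, 4, 1, 1, 2, 3, 2, 3, 1, 2, 1, 1].
max_i inc[i]+dec[i]−1 = 7, with one witness 38, 41, 32, 26, 18, 15, 2.

7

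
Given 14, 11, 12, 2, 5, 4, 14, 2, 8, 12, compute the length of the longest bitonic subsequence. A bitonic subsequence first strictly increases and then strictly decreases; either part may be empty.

5

Let inc[i] be the LIS ending at i and dec[i] the longest strictly decreasing subsequence starting at i. inc = [1, 1, 2, 1, 2, 2, 3, 1, 3, 4], dec = [5, 4, 4, 1, 3, 2, 2, 1, 1, 1].
max_i inc[i]+dec[i]−1 = 5, with one witness 14, 12, 5, 4, 2.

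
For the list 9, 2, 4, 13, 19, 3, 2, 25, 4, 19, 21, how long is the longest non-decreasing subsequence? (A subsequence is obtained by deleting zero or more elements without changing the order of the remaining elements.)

6

Let dp[i] be the longest non-decreasing subsequence ending at position i. Then dp = [1, 1, 2, 3, 4, 2, 2, 5, 3, 5, 6].
The maximum is 6; one witness is 2, 4, 13, 19, 19, 21 at positions 2,3,4,5,10,11.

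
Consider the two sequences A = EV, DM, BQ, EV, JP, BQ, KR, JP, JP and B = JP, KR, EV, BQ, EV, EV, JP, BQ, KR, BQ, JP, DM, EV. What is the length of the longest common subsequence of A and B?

A longest common subsequence is EV, BQ, EV, JP, BQ, KR, JP (length 7); the LCS DP confirms no longer common subsequence exists.

7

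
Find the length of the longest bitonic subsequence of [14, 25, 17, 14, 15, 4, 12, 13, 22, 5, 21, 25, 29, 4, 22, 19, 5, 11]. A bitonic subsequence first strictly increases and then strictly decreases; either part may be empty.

9

One longest bitonic subsequence is 4, 12, 13, 22, 25, 29, 22, 19, 11 (positions 6,7,8,9,12,13,15,16,18): it rises to 29 then falls. Length 9 is optimal.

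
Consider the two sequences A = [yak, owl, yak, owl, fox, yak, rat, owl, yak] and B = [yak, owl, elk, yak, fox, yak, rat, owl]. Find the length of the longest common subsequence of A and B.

7

A longest common subsequence is yak, owl, yak, fox, yak, rat, owl (length 7); the LCS DP confirms no longer common subsequence exists.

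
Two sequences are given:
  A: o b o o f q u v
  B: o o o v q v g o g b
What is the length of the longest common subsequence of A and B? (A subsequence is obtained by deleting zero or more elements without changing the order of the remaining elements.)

A longest common subsequence is oooqv (length 5); the LCS DP confirms no longer common subsequence exists.

5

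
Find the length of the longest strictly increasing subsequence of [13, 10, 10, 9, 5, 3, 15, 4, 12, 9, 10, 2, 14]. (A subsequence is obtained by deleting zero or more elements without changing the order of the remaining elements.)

Scanning left to right, the best length ending at each element is: 13→1, 10→1, 10→1, 9→1, 5→1, 3→1, 15→2, 4→2, 12→3, 9→3, 10→4, 2→1, 14→5.
So the longest increasing subsequence has length 5, e.g. 3, 4, 9, 10, 14.

5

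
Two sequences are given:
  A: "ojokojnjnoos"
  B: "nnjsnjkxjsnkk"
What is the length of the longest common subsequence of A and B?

4

Backtracking the LCS table gives one alignment: j (A2,B6) → k (A4,B7) → j (A6,B9) → n (A7,B11).
So the longest common subsequence has length 4.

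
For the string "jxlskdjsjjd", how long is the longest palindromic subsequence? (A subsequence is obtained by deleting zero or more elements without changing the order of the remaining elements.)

5

One longest palindromic subsequence is djjjd (positions 6,7,9,10,11); it reads the same forward and backward, and the interval DP gives dp[1][11] = 5.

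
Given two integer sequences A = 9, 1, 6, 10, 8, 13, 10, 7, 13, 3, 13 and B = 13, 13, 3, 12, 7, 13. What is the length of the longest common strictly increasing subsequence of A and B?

A longest common strictly increasing subsequence is 7, 13 (length 2); it appears in order in both A and B, and no longer such subsequence exists.

2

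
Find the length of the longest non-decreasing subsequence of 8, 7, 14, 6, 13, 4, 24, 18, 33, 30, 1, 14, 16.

4

One longest non-decreasing subsequence is 8, 14, 24, 33 (positions 1,3,7,9), of length 4; no longer one exists.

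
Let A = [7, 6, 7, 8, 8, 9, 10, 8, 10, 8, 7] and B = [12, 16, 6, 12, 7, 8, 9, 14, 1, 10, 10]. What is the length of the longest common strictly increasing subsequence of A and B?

A longest common strictly increasing subsequence is 6, 7, 8, 9, 10 (length 5); it appears in order in both A and B, and no longer such subsequence exists.

5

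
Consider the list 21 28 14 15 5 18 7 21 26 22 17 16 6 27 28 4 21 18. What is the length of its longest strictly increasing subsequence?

Let dp[i] be the longest increasing subsequence ending at position i. Then dp = [1, 2, 1, 2, 1, 3, 2, 4, 5, 5, 3, 3, 2, 6, 7, 1, 4, 4].
The maximum is 7; one witness is 14, 15, 18, 21, 26, 27, 28 at positions 3,4,6,8,9,14,15.

7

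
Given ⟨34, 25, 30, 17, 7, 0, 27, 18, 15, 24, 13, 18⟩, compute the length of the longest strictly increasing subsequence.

One longest increasing subsequence is 17, 18, 24 (positions 4,8,10), of length 3; no longer one exists.

3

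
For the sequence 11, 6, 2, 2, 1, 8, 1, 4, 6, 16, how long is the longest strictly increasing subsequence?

4

Let dp[i] be the longest increasing subsequence ending at position i. Then dp = [1, 1, 1, 1, 1, 2, 1, 2, 3, 4].
The maximum is 4; one witness is 2, 4, 6, 16 at positions 3,8,9,10.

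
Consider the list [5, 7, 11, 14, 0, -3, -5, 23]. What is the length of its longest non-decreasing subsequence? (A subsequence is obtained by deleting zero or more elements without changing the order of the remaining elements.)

Scanning left to right, the best length ending at each element is: 5→1, 7→2, 11→3, 14→4, 0→1, -3→1, -5→1, 23→5.
So the longest non-decreasing subsequence has length 5, e.g. 5, 7, 11, 14, 23.

5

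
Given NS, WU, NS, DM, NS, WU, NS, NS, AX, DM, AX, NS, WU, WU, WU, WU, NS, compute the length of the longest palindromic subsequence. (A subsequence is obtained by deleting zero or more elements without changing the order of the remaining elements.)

One longest palindromic subsequence is NS WU WU NS AX DM AX NS WU WU NS (positions 1,2,6,8,9,10,11,12,15,16,17); it reads the same forward and backward, and the interval DP gives dp[1][17] = 11.

11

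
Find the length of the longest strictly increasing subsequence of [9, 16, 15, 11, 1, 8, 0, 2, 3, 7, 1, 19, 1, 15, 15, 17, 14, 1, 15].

Let dp[i] be the longest increasing subsequence ending at position i. Then dp = [1, 2, 2, 2, 1, 2, 1, 2, 3, 4, 2, 5, 2, 5, 5, 6, 5, 2, 6].
The maximum is 6; one witness is 1, 2, 3, 7, 15, 17 at positions 5,8,9,10,14,16.

6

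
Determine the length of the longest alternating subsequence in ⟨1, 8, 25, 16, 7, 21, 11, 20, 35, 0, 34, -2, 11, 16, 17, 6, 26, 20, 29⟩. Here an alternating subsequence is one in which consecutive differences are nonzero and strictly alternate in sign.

Track the best alternating length ending on an up-step vs a down-step at each position: up/down = 1/1, 2/1, 2/1, 2/3, 2/3, 4/3, 4/5, 6/5, 6/1, 1/7, 8/7, 1/9, 10/9, 10/9, 10/9, 10/11, 12/9, 12/13, 14/9.
The maximum over both is 14; one such subsequence is 1, 25, 16, 21, 11, 20, 0, 34, -2, 11, 6, 26, 20, 29.

14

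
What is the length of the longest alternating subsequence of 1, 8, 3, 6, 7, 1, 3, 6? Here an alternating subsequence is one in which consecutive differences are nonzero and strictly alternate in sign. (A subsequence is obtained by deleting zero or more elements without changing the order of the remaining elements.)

Track the best alternating length ending on an up-step vs a down-step at each position: up/down = 1/1, 2/1, 2/3, 4/3, 4/3, 1/5, 6/5, 6/5.
The maximum over both is 6; one such subsequence is 1, 8, 3, 6, 1, 3.

6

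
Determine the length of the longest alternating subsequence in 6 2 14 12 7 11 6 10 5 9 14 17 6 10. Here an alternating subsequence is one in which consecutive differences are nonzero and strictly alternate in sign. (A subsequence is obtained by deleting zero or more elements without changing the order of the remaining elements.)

Track the best alternating length ending on an up-step vs a down-step at each position: up/down = 1/1, 1/2, 3/1, 3/4, 3/4, 5/4, 3/6, 7/6, 3/8, 9/8, 9/1, 9/1, 9/10, 11/10.
The maximum over both is 11; one such subsequence is 6, 2, 14, 7, 11, 6, 10, 5, 9, 6, 10.

11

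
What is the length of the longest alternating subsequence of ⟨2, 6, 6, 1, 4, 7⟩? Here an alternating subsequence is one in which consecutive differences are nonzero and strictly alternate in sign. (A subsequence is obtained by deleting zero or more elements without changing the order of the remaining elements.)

A longest alternating subsequence is 2, 6, 1, 4 (positions 1,2,4,5); its 3 consecutive differences strictly alternate in sign, and length 4 is optimal.

4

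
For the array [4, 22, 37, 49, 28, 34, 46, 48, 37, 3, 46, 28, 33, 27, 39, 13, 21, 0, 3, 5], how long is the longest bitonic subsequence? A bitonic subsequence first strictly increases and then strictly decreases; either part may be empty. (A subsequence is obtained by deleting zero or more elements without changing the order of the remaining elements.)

11

Let inc[i] be the LIS ending at i and dec[i] the longest strictly decreasing subsequence starting at i. inc = [1, 2, 3, 4, 3, 4, 5, 6, 5, 1, 6, 3, 4, 3, 6, 2, 3, 1, 2, 3], dec = [3, 3, 6, 7, 4, 5, 6, 6, 5, 2, 5, 4, 4, 3, 3, 2, 2, 1, 1, 1].
max_i inc[i]+dec[i]−1 = 11, with one witness 4, 22, 28, 34, 46, 48, 46, 33, 27, 21, 5.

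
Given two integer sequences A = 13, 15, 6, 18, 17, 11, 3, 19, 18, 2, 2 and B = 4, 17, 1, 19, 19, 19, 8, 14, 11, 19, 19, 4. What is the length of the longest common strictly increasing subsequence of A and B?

2

A longest common strictly increasing subsequence is 17, 19 (length 2); it appears in order in both A and B, and no longer such subsequence exists.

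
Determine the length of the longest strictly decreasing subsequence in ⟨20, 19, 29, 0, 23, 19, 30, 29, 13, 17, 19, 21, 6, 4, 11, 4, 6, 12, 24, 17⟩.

6

One longest decreasing subsequence is 29, 23, 19, 13, 6, 4 (positions 3,5,6,9,13,14), of length 6; no longer one exists.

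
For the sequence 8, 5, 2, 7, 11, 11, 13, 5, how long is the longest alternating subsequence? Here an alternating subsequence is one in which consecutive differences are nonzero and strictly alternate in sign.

4

Track the best alternating length ending on an up-step vs a down-step at each position: up/down = 1/1, 1/2, 1/2, 3/2, 3/1, 3/1, 3/1, 3/4.
The maximum over both is 4; one such subsequence is 8, 5, 7, 5.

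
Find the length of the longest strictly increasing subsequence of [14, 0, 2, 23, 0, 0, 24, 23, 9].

One longest increasing subsequence is 0, 2, 23, 24 (positions 2,3,4,7), of length 4; no longer one exists.

4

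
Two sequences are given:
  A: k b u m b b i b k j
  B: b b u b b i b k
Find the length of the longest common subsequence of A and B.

A longest common subsequence is bubbibk (length 7); the LCS DP confirms no longer common subsequence exists.

7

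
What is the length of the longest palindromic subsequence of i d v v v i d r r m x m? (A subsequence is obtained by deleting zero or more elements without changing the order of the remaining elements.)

5

One longest palindromic subsequence is dvvvd (positions 2,3,4,5,7); it reads the same forward and backward, and the interval DP gives dp[1][12] = 5.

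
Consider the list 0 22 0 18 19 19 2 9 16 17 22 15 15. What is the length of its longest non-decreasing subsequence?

7

Let dp[i] be the longest non-decreasing subsequence ending at position i. Then dp = [1, 2, 2, 3, 4, 5, 3, 4, 5, 6, 7, 5, 6].
The maximum is 7; one witness is 0, 0, 2, 9, 16, 17, 22 at positions 1,3,7,8,9,10,11.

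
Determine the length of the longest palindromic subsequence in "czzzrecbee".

Using dp[i][j] = 2 + dp[i+1][j−1] if the ends match, else max(dp[i+1][j], dp[i][j−1]):
dp[1][10] = 5. A witness is czzzc at positions 1,2,3,4,7.

5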